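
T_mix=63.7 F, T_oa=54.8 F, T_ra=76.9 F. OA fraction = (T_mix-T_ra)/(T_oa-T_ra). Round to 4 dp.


frac = (63.7 - 76.9) / (54.8 - 76.9) = 0.5973

0.5973


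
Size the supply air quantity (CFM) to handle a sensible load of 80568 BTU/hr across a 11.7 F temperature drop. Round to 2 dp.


CFM = 80568 / (1.08 * 11.7) = 6376.07

6376.07 CFM


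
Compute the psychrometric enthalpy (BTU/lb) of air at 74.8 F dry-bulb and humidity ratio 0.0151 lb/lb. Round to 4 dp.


h = 0.24*74.8 + 0.0151*(1061+0.444*74.8) = 34.4746 BTU/lb

34.4746 BTU/lb


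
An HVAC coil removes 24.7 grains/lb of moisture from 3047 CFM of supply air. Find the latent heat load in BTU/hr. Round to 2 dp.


Q = 0.68 * 3047 * 24.7 = 51177.41 BTU/hr

51177.41 BTU/hr


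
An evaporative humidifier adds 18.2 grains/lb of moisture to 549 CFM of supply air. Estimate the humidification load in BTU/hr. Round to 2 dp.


Q = 0.68 * 549 * 18.2 = 6794.42 BTU/hr

6794.42 BTU/hr


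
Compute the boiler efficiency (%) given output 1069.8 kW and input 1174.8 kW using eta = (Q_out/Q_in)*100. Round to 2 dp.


eta = (1069.8/1174.8)*100 = 91.06 %

91.06 %


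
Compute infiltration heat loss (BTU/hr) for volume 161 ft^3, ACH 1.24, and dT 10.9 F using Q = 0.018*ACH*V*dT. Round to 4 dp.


Q = 0.018 * 1.24 * 161 * 10.9 = 39.1694 BTU/hr

39.1694 BTU/hr


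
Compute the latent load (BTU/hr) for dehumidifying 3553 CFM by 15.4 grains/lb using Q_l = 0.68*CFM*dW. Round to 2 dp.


Q = 0.68 * 3553 * 15.4 = 37207.02 BTU/hr

37207.02 BTU/hr


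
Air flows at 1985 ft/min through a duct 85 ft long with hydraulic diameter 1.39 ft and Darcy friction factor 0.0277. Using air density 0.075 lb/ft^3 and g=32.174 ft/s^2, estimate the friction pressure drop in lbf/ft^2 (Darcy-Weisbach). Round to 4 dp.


v_fps = 1985/60 = 33.0833 ft/s
dp = 0.0277*(85/1.39)*0.075*33.0833^2/(2*32.174) = 2.1609 lbf/ft^2

2.1609 lbf/ft^2


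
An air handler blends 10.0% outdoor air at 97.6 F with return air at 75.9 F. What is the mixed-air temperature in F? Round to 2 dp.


T_mix = 75.9 + (10.0/100)*(97.6-75.9) = 78.07 F

78.07 F


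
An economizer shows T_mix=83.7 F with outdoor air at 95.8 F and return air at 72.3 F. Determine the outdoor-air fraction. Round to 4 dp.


frac = (83.7 - 72.3) / (95.8 - 72.3) = 0.4851

0.4851


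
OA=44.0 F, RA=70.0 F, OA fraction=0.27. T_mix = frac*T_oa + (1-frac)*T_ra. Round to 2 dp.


T_mix = 0.27*44.0 + 0.73*70.0 = 62.98 F

62.98 F


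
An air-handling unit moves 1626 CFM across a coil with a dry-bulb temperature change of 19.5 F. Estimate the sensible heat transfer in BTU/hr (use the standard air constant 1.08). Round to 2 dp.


Q = 1.08 * 1626 * 19.5 = 34243.56 BTU/hr

34243.56 BTU/hr


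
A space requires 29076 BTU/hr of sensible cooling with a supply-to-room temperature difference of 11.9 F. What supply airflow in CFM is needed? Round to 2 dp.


CFM = 29076 / (1.08 * 11.9) = 2262.37

2262.37 CFM


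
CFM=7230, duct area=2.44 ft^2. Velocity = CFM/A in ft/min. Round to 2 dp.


V = 7230 / 2.44 = 2963.11 ft/min

2963.11 ft/min


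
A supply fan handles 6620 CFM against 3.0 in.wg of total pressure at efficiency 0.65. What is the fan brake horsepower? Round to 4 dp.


BHP = 6620 * 3.0 / (6356 * 0.65) = 4.8071 hp

4.8071 hp


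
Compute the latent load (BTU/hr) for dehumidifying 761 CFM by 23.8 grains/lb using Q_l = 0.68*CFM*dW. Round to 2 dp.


Q = 0.68 * 761 * 23.8 = 12316.02 BTU/hr

12316.02 BTU/hr


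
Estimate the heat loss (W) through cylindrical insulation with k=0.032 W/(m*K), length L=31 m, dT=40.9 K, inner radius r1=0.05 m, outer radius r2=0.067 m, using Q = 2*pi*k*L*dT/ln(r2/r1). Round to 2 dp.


Q = 2*pi*0.032*31*40.9/ln(0.067/0.05) = 871.04 W

871.04 W


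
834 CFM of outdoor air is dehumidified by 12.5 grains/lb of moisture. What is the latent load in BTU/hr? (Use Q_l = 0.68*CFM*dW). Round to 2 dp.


Q = 0.68 * 834 * 12.5 = 7089.00 BTU/hr

7089.00 BTU/hr


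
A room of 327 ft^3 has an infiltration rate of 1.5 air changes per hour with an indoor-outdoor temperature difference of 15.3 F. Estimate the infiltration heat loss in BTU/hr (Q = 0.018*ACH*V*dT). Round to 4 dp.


Q = 0.018 * 1.5 * 327 * 15.3 = 135.0837 BTU/hr

135.0837 BTU/hr


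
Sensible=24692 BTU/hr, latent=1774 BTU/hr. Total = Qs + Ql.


Qt = 24692 + 1774 = 26466 BTU/hr

26466 BTU/hr


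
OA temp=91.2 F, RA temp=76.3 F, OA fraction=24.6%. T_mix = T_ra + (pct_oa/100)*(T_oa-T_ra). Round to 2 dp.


T_mix = 76.3 + (24.6/100)*(91.2-76.3) = 79.97 F

79.97 F


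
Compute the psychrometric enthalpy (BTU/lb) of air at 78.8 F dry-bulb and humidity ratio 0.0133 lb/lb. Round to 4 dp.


h = 0.24*78.8 + 0.0133*(1061+0.444*78.8) = 33.4886 BTU/lb

33.4886 BTU/lb


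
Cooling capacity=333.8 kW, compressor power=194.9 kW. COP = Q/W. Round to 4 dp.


COP = 333.8 / 194.9 = 1.7127

1.7127


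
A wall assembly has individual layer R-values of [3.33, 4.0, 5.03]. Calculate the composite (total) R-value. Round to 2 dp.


R_total = 3.33 + 4.0 + 5.03 = 12.36

12.36


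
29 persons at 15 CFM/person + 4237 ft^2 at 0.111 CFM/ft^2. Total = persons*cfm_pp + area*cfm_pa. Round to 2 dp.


Total = 29*15 + 4237*0.111 = 905.31 CFM

905.31 CFM


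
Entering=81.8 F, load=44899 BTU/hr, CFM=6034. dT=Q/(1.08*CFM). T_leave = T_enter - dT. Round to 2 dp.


dT = 44899/(1.08*6034) = 6.8898
T_leave = 81.8 - 6.8898 = 74.91 F

74.91 F


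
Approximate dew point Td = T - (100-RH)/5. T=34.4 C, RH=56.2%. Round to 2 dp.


Td = 34.4 - (100-56.2)/5 = 25.64 C

25.64 C


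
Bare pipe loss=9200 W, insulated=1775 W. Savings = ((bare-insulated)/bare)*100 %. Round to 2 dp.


Savings = ((9200-1775)/9200)*100 = 80.71 %

80.71 %


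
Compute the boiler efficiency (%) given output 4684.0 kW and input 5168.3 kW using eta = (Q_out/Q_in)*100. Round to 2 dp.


eta = (4684.0/5168.3)*100 = 90.63 %

90.63 %


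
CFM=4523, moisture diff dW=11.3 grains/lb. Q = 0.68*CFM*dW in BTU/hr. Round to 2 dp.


Q = 0.68 * 4523 * 11.3 = 34754.73 BTU/hr

34754.73 BTU/hr


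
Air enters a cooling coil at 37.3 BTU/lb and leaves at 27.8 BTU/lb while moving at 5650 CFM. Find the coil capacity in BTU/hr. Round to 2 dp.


Q = 4.5 * 5650 * (37.3 - 27.8) = 241537.50 BTU/hr

241537.50 BTU/hr


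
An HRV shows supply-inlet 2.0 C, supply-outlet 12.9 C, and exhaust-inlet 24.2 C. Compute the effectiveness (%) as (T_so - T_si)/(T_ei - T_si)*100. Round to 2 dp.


eff = (12.9-2.0)/(24.2-2.0)*100 = 49.10 %

49.10 %


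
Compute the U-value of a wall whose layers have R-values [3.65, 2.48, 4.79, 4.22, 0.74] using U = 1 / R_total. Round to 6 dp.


R_total = 3.65 + 2.48 + 4.79 + 4.22 + 0.74 = 15.88
U = 1/15.88 = 0.062972

0.062972


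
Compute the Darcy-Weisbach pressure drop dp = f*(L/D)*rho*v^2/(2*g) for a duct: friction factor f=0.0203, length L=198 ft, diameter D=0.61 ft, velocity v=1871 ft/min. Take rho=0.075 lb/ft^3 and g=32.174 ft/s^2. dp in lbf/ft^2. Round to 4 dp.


v_fps = 1871/60 = 31.1833 ft/s
dp = 0.0203*(198/0.61)*0.075*31.1833^2/(2*32.174) = 7.4680 lbf/ft^2

7.4680 lbf/ft^2


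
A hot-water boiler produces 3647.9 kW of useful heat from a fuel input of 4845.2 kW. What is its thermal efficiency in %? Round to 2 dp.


eta = (3647.9/4845.2)*100 = 75.29 %

75.29 %


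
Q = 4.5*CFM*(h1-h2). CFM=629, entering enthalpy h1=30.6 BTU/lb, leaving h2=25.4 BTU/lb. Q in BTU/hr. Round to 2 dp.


Q = 4.5 * 629 * (30.6 - 25.4) = 14718.60 BTU/hr

14718.60 BTU/hr


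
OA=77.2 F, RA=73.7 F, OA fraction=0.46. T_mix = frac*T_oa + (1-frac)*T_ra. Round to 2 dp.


T_mix = 0.46*77.2 + 0.54*73.7 = 75.31 F

75.31 F


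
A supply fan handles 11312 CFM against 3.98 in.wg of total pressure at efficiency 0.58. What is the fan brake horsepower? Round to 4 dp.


BHP = 11312 * 3.98 / (6356 * 0.58) = 12.2127 hp

12.2127 hp


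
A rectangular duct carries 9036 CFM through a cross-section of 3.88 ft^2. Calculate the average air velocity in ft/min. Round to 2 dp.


V = 9036 / 3.88 = 2328.87 ft/min

2328.87 ft/min


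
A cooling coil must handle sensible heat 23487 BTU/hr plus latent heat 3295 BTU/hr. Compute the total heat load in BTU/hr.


Qt = 23487 + 3295 = 26782 BTU/hr

26782 BTU/hr


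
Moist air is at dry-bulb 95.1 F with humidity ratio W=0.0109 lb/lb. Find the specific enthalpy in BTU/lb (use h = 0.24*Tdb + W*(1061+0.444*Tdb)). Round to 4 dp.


h = 0.24*95.1 + 0.0109*(1061+0.444*95.1) = 34.8491 BTU/lb

34.8491 BTU/lb


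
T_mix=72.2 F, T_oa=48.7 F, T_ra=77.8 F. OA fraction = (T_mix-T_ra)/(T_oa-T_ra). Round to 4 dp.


frac = (72.2 - 77.8) / (48.7 - 77.8) = 0.1924

0.1924


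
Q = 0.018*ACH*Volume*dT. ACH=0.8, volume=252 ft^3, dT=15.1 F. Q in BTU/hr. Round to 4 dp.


Q = 0.018 * 0.8 * 252 * 15.1 = 54.7949 BTU/hr

54.7949 BTU/hr


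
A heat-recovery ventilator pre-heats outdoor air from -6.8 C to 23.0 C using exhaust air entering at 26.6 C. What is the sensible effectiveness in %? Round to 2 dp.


eff = (23.0-(-6.8))/(26.6-(-6.8))*100 = 89.22 %

89.22 %


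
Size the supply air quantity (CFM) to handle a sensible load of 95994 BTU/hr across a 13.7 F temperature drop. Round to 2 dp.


CFM = 95994 / (1.08 * 13.7) = 6487.83

6487.83 CFM


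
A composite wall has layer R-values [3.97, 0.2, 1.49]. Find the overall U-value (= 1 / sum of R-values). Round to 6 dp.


R_total = 3.97 + 0.2 + 1.49 = 5.66
U = 1/5.66 = 0.176678

0.176678


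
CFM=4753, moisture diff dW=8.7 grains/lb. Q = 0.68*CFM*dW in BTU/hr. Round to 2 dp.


Q = 0.68 * 4753 * 8.7 = 28118.75 BTU/hr

28118.75 BTU/hr


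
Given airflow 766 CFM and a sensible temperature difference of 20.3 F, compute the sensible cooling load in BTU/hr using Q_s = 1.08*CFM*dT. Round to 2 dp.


Q = 1.08 * 766 * 20.3 = 16793.78 BTU/hr

16793.78 BTU/hr


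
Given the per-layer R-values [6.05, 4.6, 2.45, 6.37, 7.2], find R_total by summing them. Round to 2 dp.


R_total = 6.05 + 4.6 + 2.45 + 6.37 + 7.2 = 26.67

26.67


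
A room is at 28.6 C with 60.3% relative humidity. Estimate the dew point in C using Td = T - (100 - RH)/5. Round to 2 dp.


Td = 28.6 - (100-60.3)/5 = 20.66 C

20.66 C


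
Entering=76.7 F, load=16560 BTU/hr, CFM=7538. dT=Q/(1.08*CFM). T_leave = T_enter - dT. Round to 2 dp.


dT = 16560/(1.08*7538) = 2.0341
T_leave = 76.7 - 2.0341 = 74.67 F

74.67 F


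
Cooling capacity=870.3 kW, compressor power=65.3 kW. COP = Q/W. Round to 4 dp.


COP = 870.3 / 65.3 = 13.3277

13.3277


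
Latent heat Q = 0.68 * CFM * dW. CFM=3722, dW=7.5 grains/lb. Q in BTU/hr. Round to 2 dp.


Q = 0.68 * 3722 * 7.5 = 18982.20 BTU/hr

18982.20 BTU/hr


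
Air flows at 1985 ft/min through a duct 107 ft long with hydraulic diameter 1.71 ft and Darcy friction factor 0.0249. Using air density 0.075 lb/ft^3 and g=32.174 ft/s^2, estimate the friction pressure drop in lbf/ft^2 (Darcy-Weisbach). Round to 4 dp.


v_fps = 1985/60 = 33.0833 ft/s
dp = 0.0249*(107/1.71)*0.075*33.0833^2/(2*32.174) = 1.9876 lbf/ft^2

1.9876 lbf/ft^2


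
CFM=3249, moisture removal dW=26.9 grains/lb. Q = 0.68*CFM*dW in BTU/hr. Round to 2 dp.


Q = 0.68 * 3249 * 26.9 = 59430.71 BTU/hr

59430.71 BTU/hr


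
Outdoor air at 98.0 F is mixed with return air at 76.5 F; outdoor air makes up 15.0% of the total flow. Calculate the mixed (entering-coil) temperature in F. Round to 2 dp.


T_mix = 76.5 + (15.0/100)*(98.0-76.5) = 79.73 F

79.73 F


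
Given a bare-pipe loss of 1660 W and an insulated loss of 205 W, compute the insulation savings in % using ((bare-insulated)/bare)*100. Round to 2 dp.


Savings = ((1660-205)/1660)*100 = 87.65 %

87.65 %


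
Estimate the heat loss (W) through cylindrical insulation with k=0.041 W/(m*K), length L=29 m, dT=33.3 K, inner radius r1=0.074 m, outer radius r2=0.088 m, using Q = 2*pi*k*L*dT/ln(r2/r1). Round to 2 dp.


Q = 2*pi*0.041*29*33.3/ln(0.088/0.074) = 1435.75 W

1435.75 W


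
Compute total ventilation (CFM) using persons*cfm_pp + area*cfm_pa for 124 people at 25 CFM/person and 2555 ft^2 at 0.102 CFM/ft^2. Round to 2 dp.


Total = 124*25 + 2555*0.102 = 3360.61 CFM

3360.61 CFM


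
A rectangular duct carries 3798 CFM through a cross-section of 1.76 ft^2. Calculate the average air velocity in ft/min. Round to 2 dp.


V = 3798 / 1.76 = 2157.95 ft/min

2157.95 ft/min


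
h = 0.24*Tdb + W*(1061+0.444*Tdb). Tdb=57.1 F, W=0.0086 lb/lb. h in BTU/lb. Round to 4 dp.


h = 0.24*57.1 + 0.0086*(1061+0.444*57.1) = 23.0466 BTU/lb

23.0466 BTU/lb


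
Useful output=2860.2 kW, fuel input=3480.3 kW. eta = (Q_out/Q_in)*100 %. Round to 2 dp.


eta = (2860.2/3480.3)*100 = 82.18 %

82.18 %


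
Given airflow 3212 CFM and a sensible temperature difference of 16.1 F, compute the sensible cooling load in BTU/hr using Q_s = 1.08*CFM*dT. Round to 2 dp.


Q = 1.08 * 3212 * 16.1 = 55850.26 BTU/hr

55850.26 BTU/hr


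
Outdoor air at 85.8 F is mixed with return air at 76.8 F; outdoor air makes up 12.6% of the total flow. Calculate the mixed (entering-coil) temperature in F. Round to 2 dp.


T_mix = 76.8 + (12.6/100)*(85.8-76.8) = 77.93 F

77.93 F


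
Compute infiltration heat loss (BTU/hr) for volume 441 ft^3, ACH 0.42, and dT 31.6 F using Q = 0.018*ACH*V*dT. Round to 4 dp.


Q = 0.018 * 0.42 * 441 * 31.6 = 105.3531 BTU/hr

105.3531 BTU/hr


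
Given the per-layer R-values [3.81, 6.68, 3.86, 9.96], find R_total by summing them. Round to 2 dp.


R_total = 3.81 + 6.68 + 3.86 + 9.96 = 24.31

24.31


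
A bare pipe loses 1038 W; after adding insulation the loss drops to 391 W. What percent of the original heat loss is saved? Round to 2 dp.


Savings = ((1038-391)/1038)*100 = 62.33 %

62.33 %


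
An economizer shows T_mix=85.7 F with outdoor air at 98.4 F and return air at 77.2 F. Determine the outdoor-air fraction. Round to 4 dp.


frac = (85.7 - 77.2) / (98.4 - 77.2) = 0.4009

0.4009


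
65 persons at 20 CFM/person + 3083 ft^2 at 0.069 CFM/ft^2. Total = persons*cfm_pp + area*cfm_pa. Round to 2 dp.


Total = 65*20 + 3083*0.069 = 1512.73 CFM

1512.73 CFM


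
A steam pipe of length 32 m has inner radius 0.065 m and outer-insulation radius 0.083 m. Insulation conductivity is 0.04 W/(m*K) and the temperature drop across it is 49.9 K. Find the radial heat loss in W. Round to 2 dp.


Q = 2*pi*0.04*32*49.9/ln(0.083/0.065) = 1641.70 W

1641.70 W


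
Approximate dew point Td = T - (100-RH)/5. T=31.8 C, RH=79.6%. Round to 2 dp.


Td = 31.8 - (100-79.6)/5 = 27.72 C

27.72 C


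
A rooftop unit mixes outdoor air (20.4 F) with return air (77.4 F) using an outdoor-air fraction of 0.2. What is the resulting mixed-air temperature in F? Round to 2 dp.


T_mix = 0.2*20.4 + 0.8*77.4 = 66.00 F

66.00 F


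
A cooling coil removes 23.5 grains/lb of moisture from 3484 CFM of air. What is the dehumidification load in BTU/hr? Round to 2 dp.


Q = 0.68 * 3484 * 23.5 = 55674.32 BTU/hr

55674.32 BTU/hr


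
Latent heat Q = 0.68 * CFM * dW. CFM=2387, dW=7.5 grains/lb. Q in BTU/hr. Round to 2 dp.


Q = 0.68 * 2387 * 7.5 = 12173.70 BTU/hr

12173.70 BTU/hr


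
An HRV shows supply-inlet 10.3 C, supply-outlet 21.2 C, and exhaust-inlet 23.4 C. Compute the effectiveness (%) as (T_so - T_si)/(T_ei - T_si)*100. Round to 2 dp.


eff = (21.2-10.3)/(23.4-10.3)*100 = 83.21 %

83.21 %


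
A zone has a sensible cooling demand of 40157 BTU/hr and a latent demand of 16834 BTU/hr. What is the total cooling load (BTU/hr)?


Qt = 40157 + 16834 = 56991 BTU/hr

56991 BTU/hr


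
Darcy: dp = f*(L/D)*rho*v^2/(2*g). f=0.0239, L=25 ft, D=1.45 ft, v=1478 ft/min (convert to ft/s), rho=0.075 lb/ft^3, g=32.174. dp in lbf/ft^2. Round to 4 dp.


v_fps = 1478/60 = 24.6333 ft/s
dp = 0.0239*(25/1.45)*0.075*24.6333^2/(2*32.174) = 0.2914 lbf/ft^2

0.2914 lbf/ft^2


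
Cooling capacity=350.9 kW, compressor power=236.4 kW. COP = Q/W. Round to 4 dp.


COP = 350.9 / 236.4 = 1.4843

1.4843


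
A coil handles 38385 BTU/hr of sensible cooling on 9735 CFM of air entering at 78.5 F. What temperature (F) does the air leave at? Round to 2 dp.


dT = 38385/(1.08*9735) = 3.6509
T_leave = 78.5 - 3.6509 = 74.85 F

74.85 F


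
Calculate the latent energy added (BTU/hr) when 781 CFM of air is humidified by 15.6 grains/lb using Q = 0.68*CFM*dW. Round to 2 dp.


Q = 0.68 * 781 * 15.6 = 8284.85 BTU/hr

8284.85 BTU/hr


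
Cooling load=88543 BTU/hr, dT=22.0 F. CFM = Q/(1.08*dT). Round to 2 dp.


CFM = 88543 / (1.08 * 22.0) = 3726.56

3726.56 CFM


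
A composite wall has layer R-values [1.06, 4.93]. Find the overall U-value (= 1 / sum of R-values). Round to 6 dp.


R_total = 1.06 + 4.93 = 5.99
U = 1/5.99 = 0.166945

0.166945


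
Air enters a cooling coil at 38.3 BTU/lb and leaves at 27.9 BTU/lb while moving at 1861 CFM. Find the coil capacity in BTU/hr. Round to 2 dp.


Q = 4.5 * 1861 * (38.3 - 27.9) = 87094.80 BTU/hr

87094.80 BTU/hr


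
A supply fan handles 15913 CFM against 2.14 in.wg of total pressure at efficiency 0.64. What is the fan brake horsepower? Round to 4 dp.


BHP = 15913 * 2.14 / (6356 * 0.64) = 8.3715 hp

8.3715 hp


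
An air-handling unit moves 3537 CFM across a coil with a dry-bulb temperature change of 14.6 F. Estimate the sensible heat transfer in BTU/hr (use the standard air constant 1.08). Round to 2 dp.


Q = 1.08 * 3537 * 14.6 = 55771.42 BTU/hr

55771.42 BTU/hr


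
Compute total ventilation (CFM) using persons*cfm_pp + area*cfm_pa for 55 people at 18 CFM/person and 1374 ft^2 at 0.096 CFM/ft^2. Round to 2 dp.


Total = 55*18 + 1374*0.096 = 1121.90 CFM

1121.90 CFM


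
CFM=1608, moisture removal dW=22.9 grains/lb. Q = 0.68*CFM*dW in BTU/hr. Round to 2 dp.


Q = 0.68 * 1608 * 22.9 = 25039.78 BTU/hr

25039.78 BTU/hr


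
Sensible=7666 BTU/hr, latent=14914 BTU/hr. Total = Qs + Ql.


Qt = 7666 + 14914 = 22580 BTU/hr

22580 BTU/hr


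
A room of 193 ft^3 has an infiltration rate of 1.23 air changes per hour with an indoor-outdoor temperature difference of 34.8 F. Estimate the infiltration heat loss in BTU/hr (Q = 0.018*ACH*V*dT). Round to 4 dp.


Q = 0.018 * 1.23 * 193 * 34.8 = 148.7011 BTU/hr

148.7011 BTU/hr


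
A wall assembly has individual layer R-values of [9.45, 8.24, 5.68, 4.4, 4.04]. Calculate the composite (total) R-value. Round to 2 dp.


R_total = 9.45 + 8.24 + 5.68 + 4.4 + 4.04 = 31.81

31.81


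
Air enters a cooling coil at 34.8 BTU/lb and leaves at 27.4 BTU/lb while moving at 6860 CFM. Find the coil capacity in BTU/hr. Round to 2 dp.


Q = 4.5 * 6860 * (34.8 - 27.4) = 228438.00 BTU/hr

228438.00 BTU/hr


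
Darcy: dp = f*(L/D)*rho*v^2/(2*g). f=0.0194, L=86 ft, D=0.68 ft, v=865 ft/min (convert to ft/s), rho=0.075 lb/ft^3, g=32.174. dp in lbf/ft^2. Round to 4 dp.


v_fps = 865/60 = 14.4167 ft/s
dp = 0.0194*(86/0.68)*0.075*14.4167^2/(2*32.174) = 0.5944 lbf/ft^2

0.5944 lbf/ft^2


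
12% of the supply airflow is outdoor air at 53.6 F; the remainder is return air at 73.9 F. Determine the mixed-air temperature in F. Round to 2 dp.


T_mix = 0.12*53.6 + 0.88*73.9 = 71.46 F

71.46 F


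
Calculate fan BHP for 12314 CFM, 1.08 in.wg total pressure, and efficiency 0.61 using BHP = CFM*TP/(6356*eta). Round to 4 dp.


BHP = 12314 * 1.08 / (6356 * 0.61) = 3.4301 hp

3.4301 hp


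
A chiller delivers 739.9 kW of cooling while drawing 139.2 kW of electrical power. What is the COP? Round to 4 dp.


COP = 739.9 / 139.2 = 5.3154

5.3154


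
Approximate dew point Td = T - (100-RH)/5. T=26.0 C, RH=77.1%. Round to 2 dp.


Td = 26.0 - (100-77.1)/5 = 21.42 C

21.42 C


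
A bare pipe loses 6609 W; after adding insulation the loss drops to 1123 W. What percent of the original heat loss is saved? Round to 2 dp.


Savings = ((6609-1123)/6609)*100 = 83.01 %

83.01 %


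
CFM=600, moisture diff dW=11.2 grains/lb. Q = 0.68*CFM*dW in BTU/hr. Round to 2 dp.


Q = 0.68 * 600 * 11.2 = 4569.60 BTU/hr

4569.60 BTU/hr


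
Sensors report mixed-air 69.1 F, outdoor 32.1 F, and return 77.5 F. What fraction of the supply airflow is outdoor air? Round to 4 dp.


frac = (69.1 - 77.5) / (32.1 - 77.5) = 0.1850

0.1850


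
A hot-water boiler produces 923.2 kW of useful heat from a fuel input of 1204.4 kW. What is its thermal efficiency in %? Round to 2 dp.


eta = (923.2/1204.4)*100 = 76.65 %

76.65 %


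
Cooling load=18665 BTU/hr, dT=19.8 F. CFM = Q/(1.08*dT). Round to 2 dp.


CFM = 18665 / (1.08 * 19.8) = 872.85

872.85 CFM


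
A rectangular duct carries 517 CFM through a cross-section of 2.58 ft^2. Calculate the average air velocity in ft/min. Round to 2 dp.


V = 517 / 2.58 = 200.39 ft/min

200.39 ft/min


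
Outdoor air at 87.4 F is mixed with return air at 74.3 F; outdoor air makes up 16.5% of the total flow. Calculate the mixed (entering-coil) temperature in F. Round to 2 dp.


T_mix = 74.3 + (16.5/100)*(87.4-74.3) = 76.46 F

76.46 F


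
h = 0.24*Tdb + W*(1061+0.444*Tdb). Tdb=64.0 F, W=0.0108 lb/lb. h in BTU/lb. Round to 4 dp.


h = 0.24*64.0 + 0.0108*(1061+0.444*64.0) = 27.1257 BTU/lb

27.1257 BTU/lb


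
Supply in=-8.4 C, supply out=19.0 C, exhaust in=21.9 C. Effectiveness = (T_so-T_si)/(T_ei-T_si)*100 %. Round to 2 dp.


eff = (19.0-(-8.4))/(21.9-(-8.4))*100 = 90.43 %

90.43 %


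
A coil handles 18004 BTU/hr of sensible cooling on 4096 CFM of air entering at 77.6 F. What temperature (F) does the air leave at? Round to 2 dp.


dT = 18004/(1.08*4096) = 4.0699
T_leave = 77.6 - 4.0699 = 73.53 F

73.53 F


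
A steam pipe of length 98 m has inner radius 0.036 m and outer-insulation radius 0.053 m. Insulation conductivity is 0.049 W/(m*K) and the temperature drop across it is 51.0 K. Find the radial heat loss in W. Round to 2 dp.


Q = 2*pi*0.049*98*51.0/ln(0.053/0.036) = 3978.47 W

3978.47 W


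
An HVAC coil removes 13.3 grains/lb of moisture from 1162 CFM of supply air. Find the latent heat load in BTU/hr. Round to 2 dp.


Q = 0.68 * 1162 * 13.3 = 10509.13 BTU/hr

10509.13 BTU/hr


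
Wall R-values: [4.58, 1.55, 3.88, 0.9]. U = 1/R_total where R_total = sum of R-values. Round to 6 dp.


R_total = 4.58 + 1.55 + 3.88 + 0.9 = 10.91
U = 1/10.91 = 0.091659

0.091659


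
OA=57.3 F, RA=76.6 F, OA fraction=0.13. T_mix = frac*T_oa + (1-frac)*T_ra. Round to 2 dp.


T_mix = 0.13*57.3 + 0.87*76.6 = 74.09 F

74.09 F


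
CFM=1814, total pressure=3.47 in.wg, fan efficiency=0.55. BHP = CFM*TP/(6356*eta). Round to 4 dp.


BHP = 1814 * 3.47 / (6356 * 0.55) = 1.8006 hp

1.8006 hp


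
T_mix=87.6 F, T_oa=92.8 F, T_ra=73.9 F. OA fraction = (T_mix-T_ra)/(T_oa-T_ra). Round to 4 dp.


frac = (87.6 - 73.9) / (92.8 - 73.9) = 0.7249

0.7249


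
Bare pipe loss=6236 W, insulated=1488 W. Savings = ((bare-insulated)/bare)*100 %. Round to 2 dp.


Savings = ((6236-1488)/6236)*100 = 76.14 %

76.14 %


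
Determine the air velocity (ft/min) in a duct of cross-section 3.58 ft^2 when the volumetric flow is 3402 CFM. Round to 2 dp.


V = 3402 / 3.58 = 950.28 ft/min

950.28 ft/min


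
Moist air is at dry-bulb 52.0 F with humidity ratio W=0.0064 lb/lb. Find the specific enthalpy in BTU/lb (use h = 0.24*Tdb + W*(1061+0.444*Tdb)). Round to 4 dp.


h = 0.24*52.0 + 0.0064*(1061+0.444*52.0) = 19.4182 BTU/lb

19.4182 BTU/lb


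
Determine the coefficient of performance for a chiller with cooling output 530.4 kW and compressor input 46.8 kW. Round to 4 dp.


COP = 530.4 / 46.8 = 11.3333

11.3333


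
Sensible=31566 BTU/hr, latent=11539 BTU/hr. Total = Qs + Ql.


Qt = 31566 + 11539 = 43105 BTU/hr

43105 BTU/hr


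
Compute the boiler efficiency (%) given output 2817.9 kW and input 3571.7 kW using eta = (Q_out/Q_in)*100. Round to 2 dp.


eta = (2817.9/3571.7)*100 = 78.90 %

78.90 %


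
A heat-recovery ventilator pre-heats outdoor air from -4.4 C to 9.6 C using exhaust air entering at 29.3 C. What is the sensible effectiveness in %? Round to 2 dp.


eff = (9.6-(-4.4))/(29.3-(-4.4))*100 = 41.54 %

41.54 %


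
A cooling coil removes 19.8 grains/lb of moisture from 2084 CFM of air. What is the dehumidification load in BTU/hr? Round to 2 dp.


Q = 0.68 * 2084 * 19.8 = 28058.98 BTU/hr

28058.98 BTU/hr


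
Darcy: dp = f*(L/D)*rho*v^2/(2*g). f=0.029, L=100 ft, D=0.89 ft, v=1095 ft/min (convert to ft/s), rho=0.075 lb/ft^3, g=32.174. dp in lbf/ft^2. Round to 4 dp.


v_fps = 1095/60 = 18.25 ft/s
dp = 0.029*(100/0.89)*0.075*18.25^2/(2*32.174) = 1.2649 lbf/ft^2

1.2649 lbf/ft^2


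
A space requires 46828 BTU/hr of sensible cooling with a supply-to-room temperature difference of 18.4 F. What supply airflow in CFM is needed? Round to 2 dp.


CFM = 46828 / (1.08 * 18.4) = 2356.48

2356.48 CFM


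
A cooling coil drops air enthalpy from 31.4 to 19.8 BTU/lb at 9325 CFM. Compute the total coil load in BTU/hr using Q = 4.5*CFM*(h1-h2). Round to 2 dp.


Q = 4.5 * 9325 * (31.4 - 19.8) = 486765.00 BTU/hr

486765.00 BTU/hr


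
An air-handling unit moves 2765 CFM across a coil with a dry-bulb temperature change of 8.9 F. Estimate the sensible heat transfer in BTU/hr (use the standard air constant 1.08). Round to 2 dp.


Q = 1.08 * 2765 * 8.9 = 26577.18 BTU/hr

26577.18 BTU/hr


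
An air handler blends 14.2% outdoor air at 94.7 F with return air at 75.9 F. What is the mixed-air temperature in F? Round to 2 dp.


T_mix = 75.9 + (14.2/100)*(94.7-75.9) = 78.57 F

78.57 F


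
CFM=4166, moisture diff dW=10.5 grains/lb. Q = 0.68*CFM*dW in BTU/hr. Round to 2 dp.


Q = 0.68 * 4166 * 10.5 = 29745.24 BTU/hr

29745.24 BTU/hr


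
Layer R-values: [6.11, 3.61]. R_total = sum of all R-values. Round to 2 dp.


R_total = 6.11 + 3.61 = 9.72

9.72


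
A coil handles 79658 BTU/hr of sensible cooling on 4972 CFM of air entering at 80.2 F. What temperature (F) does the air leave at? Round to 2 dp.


dT = 79658/(1.08*4972) = 14.8346
T_leave = 80.2 - 14.8346 = 65.37 F

65.37 F


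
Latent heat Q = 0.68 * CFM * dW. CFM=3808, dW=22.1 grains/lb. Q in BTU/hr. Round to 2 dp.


Q = 0.68 * 3808 * 22.1 = 57226.62 BTU/hr

57226.62 BTU/hr


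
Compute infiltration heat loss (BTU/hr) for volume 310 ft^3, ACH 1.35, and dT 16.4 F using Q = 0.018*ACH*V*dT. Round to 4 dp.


Q = 0.018 * 1.35 * 310 * 16.4 = 123.5412 BTU/hr

123.5412 BTU/hr


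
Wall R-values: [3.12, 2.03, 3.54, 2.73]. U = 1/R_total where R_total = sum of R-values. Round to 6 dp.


R_total = 3.12 + 2.03 + 3.54 + 2.73 = 11.42
U = 1/11.42 = 0.087566

0.087566


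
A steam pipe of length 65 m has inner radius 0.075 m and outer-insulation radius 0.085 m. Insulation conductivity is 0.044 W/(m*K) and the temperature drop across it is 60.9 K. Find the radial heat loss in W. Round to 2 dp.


Q = 2*pi*0.044*65*60.9/ln(0.085/0.075) = 8743.53 W

8743.53 W


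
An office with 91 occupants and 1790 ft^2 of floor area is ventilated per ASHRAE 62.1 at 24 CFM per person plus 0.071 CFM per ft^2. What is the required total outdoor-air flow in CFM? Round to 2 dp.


Total = 91*24 + 1790*0.071 = 2311.09 CFM

2311.09 CFM


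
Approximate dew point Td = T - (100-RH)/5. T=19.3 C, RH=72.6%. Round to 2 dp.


Td = 19.3 - (100-72.6)/5 = 13.82 C

13.82 C


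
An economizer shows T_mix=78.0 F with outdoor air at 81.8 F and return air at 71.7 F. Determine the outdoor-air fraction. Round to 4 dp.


frac = (78.0 - 71.7) / (81.8 - 71.7) = 0.6238

0.6238


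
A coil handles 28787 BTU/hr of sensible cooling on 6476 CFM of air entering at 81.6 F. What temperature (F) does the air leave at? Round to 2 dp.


dT = 28787/(1.08*6476) = 4.1159
T_leave = 81.6 - 4.1159 = 77.48 F

77.48 F


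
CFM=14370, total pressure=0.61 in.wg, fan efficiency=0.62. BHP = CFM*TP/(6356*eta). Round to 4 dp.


BHP = 14370 * 0.61 / (6356 * 0.62) = 2.2244 hp

2.2244 hp


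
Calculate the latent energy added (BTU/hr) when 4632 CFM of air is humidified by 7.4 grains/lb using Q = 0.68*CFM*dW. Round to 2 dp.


Q = 0.68 * 4632 * 7.4 = 23308.22 BTU/hr

23308.22 BTU/hr


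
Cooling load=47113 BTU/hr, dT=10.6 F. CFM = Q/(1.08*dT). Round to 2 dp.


CFM = 47113 / (1.08 * 10.6) = 4115.39

4115.39 CFM


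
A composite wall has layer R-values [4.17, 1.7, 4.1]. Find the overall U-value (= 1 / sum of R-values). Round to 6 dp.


R_total = 4.17 + 1.7 + 4.1 = 9.97
U = 1/9.97 = 0.100301

0.100301


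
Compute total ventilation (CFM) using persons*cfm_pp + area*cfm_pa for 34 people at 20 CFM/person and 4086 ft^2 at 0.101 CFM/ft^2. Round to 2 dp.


Total = 34*20 + 4086*0.101 = 1092.69 CFM

1092.69 CFM


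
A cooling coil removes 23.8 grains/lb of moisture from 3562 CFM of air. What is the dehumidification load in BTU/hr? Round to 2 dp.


Q = 0.68 * 3562 * 23.8 = 57647.41 BTU/hr

57647.41 BTU/hr


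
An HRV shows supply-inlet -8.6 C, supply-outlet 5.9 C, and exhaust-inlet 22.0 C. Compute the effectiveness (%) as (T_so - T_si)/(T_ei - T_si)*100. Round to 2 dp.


eff = (5.9-(-8.6))/(22.0-(-8.6))*100 = 47.39 %

47.39 %


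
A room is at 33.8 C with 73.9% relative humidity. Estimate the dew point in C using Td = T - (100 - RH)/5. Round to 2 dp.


Td = 33.8 - (100-73.9)/5 = 28.58 C

28.58 C


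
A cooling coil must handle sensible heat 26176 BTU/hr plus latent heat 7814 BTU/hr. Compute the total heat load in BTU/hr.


Qt = 26176 + 7814 = 33990 BTU/hr

33990 BTU/hr


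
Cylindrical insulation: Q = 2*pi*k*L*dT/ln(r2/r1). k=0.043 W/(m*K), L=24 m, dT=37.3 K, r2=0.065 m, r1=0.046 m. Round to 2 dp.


Q = 2*pi*0.043*24*37.3/ln(0.065/0.046) = 699.54 W

699.54 W


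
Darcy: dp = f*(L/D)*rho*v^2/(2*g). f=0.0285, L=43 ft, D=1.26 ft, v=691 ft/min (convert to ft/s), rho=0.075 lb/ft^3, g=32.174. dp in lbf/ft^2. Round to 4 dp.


v_fps = 691/60 = 11.5167 ft/s
dp = 0.0285*(43/1.26)*0.075*11.5167^2/(2*32.174) = 0.1504 lbf/ft^2

0.1504 lbf/ft^2


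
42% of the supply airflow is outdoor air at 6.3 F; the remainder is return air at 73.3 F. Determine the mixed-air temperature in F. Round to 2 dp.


T_mix = 0.42*6.3 + 0.58*73.3 = 45.16 F

45.16 F


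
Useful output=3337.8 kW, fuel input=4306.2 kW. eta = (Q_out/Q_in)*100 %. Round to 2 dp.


eta = (3337.8/4306.2)*100 = 77.51 %

77.51 %


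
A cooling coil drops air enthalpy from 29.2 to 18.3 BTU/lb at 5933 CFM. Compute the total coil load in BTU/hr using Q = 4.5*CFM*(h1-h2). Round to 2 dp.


Q = 4.5 * 5933 * (29.2 - 18.3) = 291013.65 BTU/hr

291013.65 BTU/hr


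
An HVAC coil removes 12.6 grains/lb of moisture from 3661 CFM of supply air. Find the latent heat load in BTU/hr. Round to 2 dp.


Q = 0.68 * 3661 * 12.6 = 31367.45 BTU/hr

31367.45 BTU/hr


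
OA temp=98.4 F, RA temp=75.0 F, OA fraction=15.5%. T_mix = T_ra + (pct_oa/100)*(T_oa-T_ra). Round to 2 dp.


T_mix = 75.0 + (15.5/100)*(98.4-75.0) = 78.63 F

78.63 F


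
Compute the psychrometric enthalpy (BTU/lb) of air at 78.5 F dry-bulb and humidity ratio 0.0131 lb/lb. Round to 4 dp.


h = 0.24*78.5 + 0.0131*(1061+0.444*78.5) = 33.1957 BTU/lb

33.1957 BTU/lb


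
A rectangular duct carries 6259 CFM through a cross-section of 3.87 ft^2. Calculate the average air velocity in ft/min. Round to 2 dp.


V = 6259 / 3.87 = 1617.31 ft/min

1617.31 ft/min


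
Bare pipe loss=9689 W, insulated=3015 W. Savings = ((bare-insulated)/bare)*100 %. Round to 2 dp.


Savings = ((9689-3015)/9689)*100 = 68.88 %

68.88 %


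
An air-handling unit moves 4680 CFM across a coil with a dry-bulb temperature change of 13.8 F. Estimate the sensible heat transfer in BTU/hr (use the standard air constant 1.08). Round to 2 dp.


Q = 1.08 * 4680 * 13.8 = 69750.72 BTU/hr

69750.72 BTU/hr


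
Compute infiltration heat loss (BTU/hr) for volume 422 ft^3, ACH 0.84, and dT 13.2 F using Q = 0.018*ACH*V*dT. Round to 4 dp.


Q = 0.018 * 0.84 * 422 * 13.2 = 84.2244 BTU/hr

84.2244 BTU/hr


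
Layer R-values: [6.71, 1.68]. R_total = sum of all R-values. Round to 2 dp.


R_total = 6.71 + 1.68 = 8.39

8.39


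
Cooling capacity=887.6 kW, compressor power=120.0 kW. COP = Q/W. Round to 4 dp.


COP = 887.6 / 120.0 = 7.3967

7.3967


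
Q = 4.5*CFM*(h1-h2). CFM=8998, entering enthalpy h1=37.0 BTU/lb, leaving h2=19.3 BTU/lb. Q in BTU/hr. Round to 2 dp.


Q = 4.5 * 8998 * (37.0 - 19.3) = 716690.70 BTU/hr

716690.70 BTU/hr


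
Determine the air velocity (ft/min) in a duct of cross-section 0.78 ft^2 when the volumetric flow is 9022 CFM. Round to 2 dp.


V = 9022 / 0.78 = 11566.67 ft/min

11566.67 ft/min


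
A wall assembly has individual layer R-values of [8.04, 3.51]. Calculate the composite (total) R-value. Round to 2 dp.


R_total = 8.04 + 3.51 = 11.55

11.55


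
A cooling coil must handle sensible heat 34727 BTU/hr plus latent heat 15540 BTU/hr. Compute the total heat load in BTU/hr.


Qt = 34727 + 15540 = 50267 BTU/hr

50267 BTU/hr


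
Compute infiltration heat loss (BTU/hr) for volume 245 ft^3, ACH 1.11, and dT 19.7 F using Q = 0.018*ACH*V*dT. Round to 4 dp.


Q = 0.018 * 1.11 * 245 * 19.7 = 96.4335 BTU/hr

96.4335 BTU/hr


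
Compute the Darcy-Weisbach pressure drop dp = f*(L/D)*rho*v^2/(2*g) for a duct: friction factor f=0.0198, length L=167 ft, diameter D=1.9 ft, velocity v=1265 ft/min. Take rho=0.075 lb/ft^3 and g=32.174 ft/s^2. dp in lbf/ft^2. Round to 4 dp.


v_fps = 1265/60 = 21.0833 ft/s
dp = 0.0198*(167/1.9)*0.075*21.0833^2/(2*32.174) = 0.9016 lbf/ft^2

0.9016 lbf/ft^2


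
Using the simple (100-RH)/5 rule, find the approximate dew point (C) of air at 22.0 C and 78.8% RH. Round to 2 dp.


Td = 22.0 - (100-78.8)/5 = 17.76 C

17.76 C


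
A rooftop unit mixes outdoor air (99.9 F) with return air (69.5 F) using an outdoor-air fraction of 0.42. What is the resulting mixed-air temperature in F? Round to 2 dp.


T_mix = 0.42*99.9 + 0.58*69.5 = 82.27 F

82.27 F


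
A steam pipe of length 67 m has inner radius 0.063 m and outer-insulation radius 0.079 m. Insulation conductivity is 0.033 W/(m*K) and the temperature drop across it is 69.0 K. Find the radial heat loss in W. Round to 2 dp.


Q = 2*pi*0.033*67*69.0/ln(0.079/0.063) = 4235.53 W

4235.53 W


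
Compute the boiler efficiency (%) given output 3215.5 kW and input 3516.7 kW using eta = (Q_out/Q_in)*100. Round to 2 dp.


eta = (3215.5/3516.7)*100 = 91.44 %

91.44 %


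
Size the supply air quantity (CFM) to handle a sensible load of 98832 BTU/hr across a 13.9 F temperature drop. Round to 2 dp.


CFM = 98832 / (1.08 * 13.9) = 6583.53

6583.53 CFM


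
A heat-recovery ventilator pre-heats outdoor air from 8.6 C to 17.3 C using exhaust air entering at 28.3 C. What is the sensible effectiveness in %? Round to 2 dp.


eff = (17.3-8.6)/(28.3-8.6)*100 = 44.16 %

44.16 %


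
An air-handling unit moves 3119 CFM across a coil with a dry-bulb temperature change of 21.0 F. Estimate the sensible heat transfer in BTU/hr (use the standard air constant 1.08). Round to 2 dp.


Q = 1.08 * 3119 * 21.0 = 70738.92 BTU/hr

70738.92 BTU/hr


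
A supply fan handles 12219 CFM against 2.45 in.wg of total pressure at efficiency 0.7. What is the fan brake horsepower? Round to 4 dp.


BHP = 12219 * 2.45 / (6356 * 0.7) = 6.7285 hp

6.7285 hp


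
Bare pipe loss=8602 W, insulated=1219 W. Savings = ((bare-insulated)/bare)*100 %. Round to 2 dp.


Savings = ((8602-1219)/8602)*100 = 85.83 %

85.83 %


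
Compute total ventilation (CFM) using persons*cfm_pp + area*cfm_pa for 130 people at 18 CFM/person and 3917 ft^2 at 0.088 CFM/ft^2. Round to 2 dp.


Total = 130*18 + 3917*0.088 = 2684.70 CFM

2684.70 CFM


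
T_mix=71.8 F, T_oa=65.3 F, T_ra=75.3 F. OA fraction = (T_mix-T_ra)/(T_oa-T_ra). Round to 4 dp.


frac = (71.8 - 75.3) / (65.3 - 75.3) = 0.3500

0.3500


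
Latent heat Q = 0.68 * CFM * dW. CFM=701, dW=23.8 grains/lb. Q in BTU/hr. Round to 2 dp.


Q = 0.68 * 701 * 23.8 = 11344.98 BTU/hr

11344.98 BTU/hr


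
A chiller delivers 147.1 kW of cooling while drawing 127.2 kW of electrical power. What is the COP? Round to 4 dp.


COP = 147.1 / 127.2 = 1.1564

1.1564


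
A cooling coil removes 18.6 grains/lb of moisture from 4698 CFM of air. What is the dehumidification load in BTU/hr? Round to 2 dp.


Q = 0.68 * 4698 * 18.6 = 59420.30 BTU/hr

59420.30 BTU/hr


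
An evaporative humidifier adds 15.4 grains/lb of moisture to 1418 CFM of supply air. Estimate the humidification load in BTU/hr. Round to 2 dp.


Q = 0.68 * 1418 * 15.4 = 14849.30 BTU/hr

14849.30 BTU/hr


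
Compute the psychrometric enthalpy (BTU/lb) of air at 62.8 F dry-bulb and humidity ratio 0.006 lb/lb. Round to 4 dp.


h = 0.24*62.8 + 0.006*(1061+0.444*62.8) = 21.6053 BTU/lb

21.6053 BTU/lb


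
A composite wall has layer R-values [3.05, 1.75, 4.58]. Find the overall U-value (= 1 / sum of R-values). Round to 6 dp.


R_total = 3.05 + 1.75 + 4.58 = 9.38
U = 1/9.38 = 0.106610

0.106610


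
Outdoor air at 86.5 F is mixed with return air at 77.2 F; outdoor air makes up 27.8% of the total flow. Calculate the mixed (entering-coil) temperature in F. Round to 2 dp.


T_mix = 77.2 + (27.8/100)*(86.5-77.2) = 79.79 F

79.79 F


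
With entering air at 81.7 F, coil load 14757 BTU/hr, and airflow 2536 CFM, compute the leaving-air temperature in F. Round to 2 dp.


dT = 14757/(1.08*2536) = 5.3880
T_leave = 81.7 - 5.3880 = 76.31 F

76.31 F


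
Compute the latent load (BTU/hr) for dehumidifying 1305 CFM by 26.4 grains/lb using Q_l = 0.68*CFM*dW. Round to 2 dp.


Q = 0.68 * 1305 * 26.4 = 23427.36 BTU/hr

23427.36 BTU/hr


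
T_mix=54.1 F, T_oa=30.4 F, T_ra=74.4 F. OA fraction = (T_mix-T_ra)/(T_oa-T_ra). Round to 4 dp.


frac = (54.1 - 74.4) / (30.4 - 74.4) = 0.4614

0.4614


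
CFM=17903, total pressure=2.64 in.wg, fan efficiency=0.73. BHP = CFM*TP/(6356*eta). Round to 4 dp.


BHP = 17903 * 2.64 / (6356 * 0.73) = 10.1865 hp

10.1865 hp


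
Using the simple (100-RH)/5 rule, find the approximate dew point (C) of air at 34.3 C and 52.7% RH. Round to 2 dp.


Td = 34.3 - (100-52.7)/5 = 24.84 C

24.84 C


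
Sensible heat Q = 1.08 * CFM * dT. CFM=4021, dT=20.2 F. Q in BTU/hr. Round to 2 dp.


Q = 1.08 * 4021 * 20.2 = 87722.14 BTU/hr

87722.14 BTU/hr


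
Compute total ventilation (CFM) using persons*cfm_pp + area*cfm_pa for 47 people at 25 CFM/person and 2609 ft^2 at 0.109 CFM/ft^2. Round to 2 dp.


Total = 47*25 + 2609*0.109 = 1459.38 CFM

1459.38 CFM


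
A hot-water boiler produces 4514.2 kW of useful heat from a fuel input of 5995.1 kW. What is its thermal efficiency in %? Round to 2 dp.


eta = (4514.2/5995.1)*100 = 75.30 %

75.30 %


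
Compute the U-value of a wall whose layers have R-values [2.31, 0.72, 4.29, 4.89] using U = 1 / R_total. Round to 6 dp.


R_total = 2.31 + 0.72 + 4.29 + 4.89 = 12.21
U = 1/12.21 = 0.081900

0.081900


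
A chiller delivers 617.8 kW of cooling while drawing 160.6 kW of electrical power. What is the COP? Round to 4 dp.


COP = 617.8 / 160.6 = 3.8468

3.8468


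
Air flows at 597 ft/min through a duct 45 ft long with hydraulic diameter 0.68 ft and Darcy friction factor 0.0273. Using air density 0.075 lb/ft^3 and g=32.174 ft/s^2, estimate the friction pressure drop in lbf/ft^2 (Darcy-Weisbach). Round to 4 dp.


v_fps = 597/60 = 9.95 ft/s
dp = 0.0273*(45/0.68)*0.075*9.95^2/(2*32.174) = 0.2085 lbf/ft^2

0.2085 lbf/ft^2


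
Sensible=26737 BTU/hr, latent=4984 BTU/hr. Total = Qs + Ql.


Qt = 26737 + 4984 = 31721 BTU/hr

31721 BTU/hr


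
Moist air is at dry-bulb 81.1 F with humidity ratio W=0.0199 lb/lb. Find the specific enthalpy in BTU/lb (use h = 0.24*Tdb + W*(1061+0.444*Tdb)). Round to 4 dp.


h = 0.24*81.1 + 0.0199*(1061+0.444*81.1) = 41.2945 BTU/lb

41.2945 BTU/lb
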